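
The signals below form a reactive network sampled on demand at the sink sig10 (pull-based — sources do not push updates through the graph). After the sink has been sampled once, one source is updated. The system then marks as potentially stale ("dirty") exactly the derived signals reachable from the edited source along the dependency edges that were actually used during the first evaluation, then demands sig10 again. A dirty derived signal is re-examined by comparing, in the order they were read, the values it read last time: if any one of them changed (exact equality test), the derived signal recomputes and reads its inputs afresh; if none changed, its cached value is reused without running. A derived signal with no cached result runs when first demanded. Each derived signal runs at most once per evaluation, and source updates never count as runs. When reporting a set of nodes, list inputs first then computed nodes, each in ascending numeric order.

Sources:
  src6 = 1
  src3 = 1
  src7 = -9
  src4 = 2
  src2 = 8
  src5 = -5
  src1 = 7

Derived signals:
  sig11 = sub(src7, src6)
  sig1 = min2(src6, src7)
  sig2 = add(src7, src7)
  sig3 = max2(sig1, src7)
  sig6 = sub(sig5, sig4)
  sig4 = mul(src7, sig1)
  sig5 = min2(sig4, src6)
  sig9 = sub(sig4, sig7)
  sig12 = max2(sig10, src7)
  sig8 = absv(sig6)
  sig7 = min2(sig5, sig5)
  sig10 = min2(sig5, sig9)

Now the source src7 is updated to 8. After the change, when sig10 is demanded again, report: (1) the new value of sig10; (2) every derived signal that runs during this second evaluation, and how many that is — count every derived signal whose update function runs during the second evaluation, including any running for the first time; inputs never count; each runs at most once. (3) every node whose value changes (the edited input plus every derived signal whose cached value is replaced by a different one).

Initial pass — values computed on the first demand:
  sig1 = min2(1, -9) = -9
  sig4 = mul(-9, -9) = 81
  sig5 = min2(81, 1) = 1
  sig7 = min2(1, 1) = 1
  sig9 = sub(81, 1) = 80
  sig10 = min2(1, 80) = 1

Second demand — change propagation:
  sig1: re-runs because src7 -9->8; new result 1.
  sig4: re-runs because src7 -9->8; sig1 -9->1; new result 8.
  sig5: re-runs because sig4 81->8; new result 1 (unchanged).
  sig7: re-examined; everything it read last time is the same (sig5 unchanged, sig5 unchanged) — cache 1 kept, no run.
  sig9: re-runs because sig4 81->8; new result 7.
  sig10: re-runs because sig9 80->7; new result 1 (unchanged).

The important point: at sig7 every value read last time is unchanged, so the dirty flag clears without a run.

sig10 now evaluates to 1.
Run set: sig1, sig4, sig5, sig9, sig10 (5 run).
Changed values: src7, sig1, sig4, sig9.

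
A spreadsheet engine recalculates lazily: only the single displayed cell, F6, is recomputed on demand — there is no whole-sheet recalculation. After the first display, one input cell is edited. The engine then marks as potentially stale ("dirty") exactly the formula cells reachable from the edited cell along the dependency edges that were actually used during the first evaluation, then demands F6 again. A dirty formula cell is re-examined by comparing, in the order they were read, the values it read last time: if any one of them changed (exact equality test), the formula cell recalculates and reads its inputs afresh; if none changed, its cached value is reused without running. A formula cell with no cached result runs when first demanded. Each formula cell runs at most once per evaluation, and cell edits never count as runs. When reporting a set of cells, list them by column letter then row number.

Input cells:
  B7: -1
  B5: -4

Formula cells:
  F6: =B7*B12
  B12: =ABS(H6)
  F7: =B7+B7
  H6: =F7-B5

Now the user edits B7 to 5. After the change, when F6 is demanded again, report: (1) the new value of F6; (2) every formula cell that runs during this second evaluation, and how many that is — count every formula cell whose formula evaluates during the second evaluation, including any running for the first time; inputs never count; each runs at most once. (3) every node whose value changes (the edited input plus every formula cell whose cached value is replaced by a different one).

New value of F6: 70.
Formula cells that run: B12, F6, F7, H6 — 4 in total.
Values that change: B7, B12, F6, F7, H6.

First evaluation (everything demanded from the output):
  F7 = -1 + -1 = -2
  H6 = -2 - -4 = 2
  B12 = ABS(2) = 2
  F6 = -1 * 2 = -2

Propagation after the edit:
  F7: runs — B7 -1->5; B7 -1->5; result 10.
  H6: runs — F7 -2->10; result 14.
  B12: runs — H6 2->14; result 14.
  F6: runs — B7 -1->5; B12 2->14; result 70.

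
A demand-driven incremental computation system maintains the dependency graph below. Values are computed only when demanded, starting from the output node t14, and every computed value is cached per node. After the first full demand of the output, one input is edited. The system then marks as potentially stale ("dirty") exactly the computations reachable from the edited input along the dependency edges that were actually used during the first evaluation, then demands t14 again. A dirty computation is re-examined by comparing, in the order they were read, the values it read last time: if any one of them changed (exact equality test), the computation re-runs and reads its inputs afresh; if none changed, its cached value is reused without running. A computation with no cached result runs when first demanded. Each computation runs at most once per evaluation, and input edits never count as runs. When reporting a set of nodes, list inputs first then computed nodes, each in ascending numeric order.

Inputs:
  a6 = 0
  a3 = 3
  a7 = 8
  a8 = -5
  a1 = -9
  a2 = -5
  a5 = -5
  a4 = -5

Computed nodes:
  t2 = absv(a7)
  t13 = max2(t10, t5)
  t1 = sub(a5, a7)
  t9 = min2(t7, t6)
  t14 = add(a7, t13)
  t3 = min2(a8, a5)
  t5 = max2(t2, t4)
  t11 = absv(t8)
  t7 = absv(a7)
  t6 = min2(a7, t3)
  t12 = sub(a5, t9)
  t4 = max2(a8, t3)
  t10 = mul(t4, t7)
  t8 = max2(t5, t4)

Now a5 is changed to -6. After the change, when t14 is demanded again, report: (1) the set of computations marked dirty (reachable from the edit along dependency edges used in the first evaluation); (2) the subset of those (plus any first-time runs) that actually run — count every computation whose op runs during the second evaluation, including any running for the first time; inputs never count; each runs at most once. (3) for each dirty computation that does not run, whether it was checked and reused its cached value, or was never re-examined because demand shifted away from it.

First evaluation (everything demanded from the output):
  t2 = absv(8) = 8
  t3 = min2(-5, -5) = -5
  t4 = max2(-5, -5) = -5
  t5 = max2(8, -5) = 8
  t7 = absv(8) = 8
  t10 = mul(-5, 8) = -40
  t13 = max2(-40, 8) = 8
  t14 = add(8, 8) = 16

Propagation after the edit:
  t3: runs — a5 -5->-6; result -6.
  t4: runs — t3 -5->-6; result -5 (same value as before).
  t5: checked — values it read are unchanged (t2 unchanged, t4 unchanged); reused cached 8 without running.
  t10: checked — values it read are unchanged (t4 unchanged, t7 unchanged); reused cached -40 without running.
  t13: checked — values it read are unchanged (t10 unchanged, t5 unchanged); reused cached 8 without running.
  t14: checked — values it read are unchanged (a7 unchanged, t13 unchanged); reused cached 16 without running.

Key observation: the change is absorbed at t4 — it re-runs but produces the same value, and the output's value is unchanged.

Marked dirty: t3, t4, t5, t10, t13, t14.
Computations that run: t3, t4 — 2 in total.
Checked but reused from cache: t5, t10, t13, t14.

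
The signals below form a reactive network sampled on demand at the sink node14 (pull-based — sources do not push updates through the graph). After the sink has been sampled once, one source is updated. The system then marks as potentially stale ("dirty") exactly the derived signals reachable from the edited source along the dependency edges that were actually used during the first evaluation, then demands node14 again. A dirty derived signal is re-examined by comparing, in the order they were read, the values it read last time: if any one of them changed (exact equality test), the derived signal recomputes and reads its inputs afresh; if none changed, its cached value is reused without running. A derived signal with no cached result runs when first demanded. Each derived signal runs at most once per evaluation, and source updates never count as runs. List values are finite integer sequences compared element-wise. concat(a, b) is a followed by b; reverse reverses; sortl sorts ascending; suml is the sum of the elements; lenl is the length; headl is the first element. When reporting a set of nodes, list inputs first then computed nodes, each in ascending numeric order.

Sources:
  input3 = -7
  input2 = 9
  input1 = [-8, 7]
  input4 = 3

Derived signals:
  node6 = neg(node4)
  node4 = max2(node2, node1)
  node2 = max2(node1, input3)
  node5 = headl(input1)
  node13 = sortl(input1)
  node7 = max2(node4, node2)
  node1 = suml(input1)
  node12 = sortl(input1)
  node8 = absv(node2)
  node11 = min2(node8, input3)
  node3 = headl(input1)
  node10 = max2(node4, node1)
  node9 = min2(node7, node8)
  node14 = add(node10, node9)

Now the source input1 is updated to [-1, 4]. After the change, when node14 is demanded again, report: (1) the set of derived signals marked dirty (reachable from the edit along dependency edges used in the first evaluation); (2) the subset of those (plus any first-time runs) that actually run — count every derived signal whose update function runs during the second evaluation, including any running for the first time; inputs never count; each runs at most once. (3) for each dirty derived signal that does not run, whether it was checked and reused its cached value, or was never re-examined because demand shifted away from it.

Initial pass — values computed on the first demand:
  node1 = suml([-8, 7]) = -1
  node2 = max2(-1, -7) = -1
  node4 = max2(-1, -1) = -1
  node7 = max2(-1, -1) = -1
  node8 = absv(-1) = 1
  node9 = min2(-1, 1) = -1
  node10 = max2(-1, -1) = -1
  node14 = add(-1, -1) = -2

Second demand — change propagation:
  node1: re-runs because input1 [-8, 7]->[-1, 4]; new result 3.
  node2: re-runs because node1 -1->3; new result 3.
  node4: re-runs because node2 -1->3; node1 -1->3; new result 3.
  node7: re-runs because node4 -1->3; node2 -1->3; new result 3.
  node8: re-runs because node2 -1->3; new result 3.
  node9: re-runs because node7 -1->3; node8 1->3; new result 3.
  node10: re-runs because node4 -1->3; node1 -1->3; new result 3.
  node14: re-runs because node10 -1->3; node9 -1->3; new result 6.

Dirty set: node1, node2, node4, node7, node8, node9, node10, node14.
Run set: node1, node2, node4, node7, node8, node9, node10, node14 (8 run).
All dirty derived signals ended up running.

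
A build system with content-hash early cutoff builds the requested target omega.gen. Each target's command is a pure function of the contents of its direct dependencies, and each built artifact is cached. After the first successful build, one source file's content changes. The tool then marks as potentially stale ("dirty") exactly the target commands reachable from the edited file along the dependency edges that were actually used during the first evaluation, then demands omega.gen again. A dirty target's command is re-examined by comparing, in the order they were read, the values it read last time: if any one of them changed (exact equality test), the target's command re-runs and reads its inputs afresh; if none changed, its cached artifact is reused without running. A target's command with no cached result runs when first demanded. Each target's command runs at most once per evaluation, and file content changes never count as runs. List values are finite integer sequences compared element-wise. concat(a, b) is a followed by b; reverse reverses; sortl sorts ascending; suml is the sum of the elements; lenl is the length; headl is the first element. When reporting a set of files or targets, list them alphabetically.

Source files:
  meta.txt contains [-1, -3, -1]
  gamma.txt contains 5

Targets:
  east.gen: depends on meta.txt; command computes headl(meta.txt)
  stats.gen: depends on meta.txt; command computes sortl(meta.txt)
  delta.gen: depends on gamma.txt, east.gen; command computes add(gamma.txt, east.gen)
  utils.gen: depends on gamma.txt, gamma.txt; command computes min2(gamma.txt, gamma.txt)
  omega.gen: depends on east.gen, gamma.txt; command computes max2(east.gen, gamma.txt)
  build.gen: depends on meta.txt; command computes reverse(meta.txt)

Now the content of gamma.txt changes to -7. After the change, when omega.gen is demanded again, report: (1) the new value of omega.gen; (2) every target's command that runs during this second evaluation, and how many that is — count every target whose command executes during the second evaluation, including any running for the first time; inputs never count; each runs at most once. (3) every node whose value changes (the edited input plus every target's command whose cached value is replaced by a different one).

New value of omega.gen: -1.
Target commands that run: omega.gen — 1 in total.
Values that change: gamma.txt, omega.gen.

First evaluation (everything demanded from the output):
  east.gen = headl([-1, -3, -1]) = -1
  omega.gen = max2(-1, 5) = 5

Propagation after the edit:
  omega.gen: runs — gamma.txt 5->-7; result -1.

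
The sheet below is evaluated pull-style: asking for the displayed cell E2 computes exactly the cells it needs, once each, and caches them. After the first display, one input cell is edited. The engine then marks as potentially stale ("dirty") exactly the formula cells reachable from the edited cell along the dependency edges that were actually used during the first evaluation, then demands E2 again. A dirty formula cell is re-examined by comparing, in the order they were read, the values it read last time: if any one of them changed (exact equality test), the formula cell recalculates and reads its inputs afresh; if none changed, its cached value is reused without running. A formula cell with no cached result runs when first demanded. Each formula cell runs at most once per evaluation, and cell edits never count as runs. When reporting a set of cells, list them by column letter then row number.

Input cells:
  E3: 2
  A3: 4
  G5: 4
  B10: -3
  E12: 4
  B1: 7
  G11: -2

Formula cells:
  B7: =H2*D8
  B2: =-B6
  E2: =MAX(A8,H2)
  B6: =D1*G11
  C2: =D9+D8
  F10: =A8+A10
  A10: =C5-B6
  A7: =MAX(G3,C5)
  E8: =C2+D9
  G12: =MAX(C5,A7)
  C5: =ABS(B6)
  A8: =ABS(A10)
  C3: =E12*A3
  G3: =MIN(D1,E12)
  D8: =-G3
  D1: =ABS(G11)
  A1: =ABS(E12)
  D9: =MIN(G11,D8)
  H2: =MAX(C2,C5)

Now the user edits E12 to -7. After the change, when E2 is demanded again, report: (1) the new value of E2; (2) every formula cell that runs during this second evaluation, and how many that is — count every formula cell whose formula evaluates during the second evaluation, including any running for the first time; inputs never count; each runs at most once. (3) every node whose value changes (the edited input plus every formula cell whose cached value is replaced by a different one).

First demand of the output computes:
  D1 = ABS(-2) = 2
  B6 = 2 * -2 = -4
  C5 = ABS(-4) = 4
  A10 = 4 - -4 = 8
  A8 = ABS(8) = 8
  G3 = MIN(2, 4) = 2
  D8 = -(2) = -2
  D9 = MIN(-2, -2) = -2
  C2 = -2 + -2 = -4
  H2 = MAX(-4, 4) = 4
  E2 = MAX(8, 4) = 8

After the edit, cleaning proceeds:
  G3: a read changed (E12 4->-7) — executes, giving -7.
  D8: a read changed (G3 2->-7) — executes, giving 7.
  D9: a read changed (D8 -2->7) — executes, giving -2 — identical to its old value.
  C2: a read changed (D8 -2->7) — executes, giving 5.
  H2: a read changed (C2 -4->5) — executes, giving 5.
  E2: a read changed (H2 4->5) — executes, giving 8 — identical to its old value.

Demanding E2 again yields 8.
6 formula cells run: C2, D8, D9, E2, G3, H2.
The nodes whose values change: C2, D8, E12, G3, H2.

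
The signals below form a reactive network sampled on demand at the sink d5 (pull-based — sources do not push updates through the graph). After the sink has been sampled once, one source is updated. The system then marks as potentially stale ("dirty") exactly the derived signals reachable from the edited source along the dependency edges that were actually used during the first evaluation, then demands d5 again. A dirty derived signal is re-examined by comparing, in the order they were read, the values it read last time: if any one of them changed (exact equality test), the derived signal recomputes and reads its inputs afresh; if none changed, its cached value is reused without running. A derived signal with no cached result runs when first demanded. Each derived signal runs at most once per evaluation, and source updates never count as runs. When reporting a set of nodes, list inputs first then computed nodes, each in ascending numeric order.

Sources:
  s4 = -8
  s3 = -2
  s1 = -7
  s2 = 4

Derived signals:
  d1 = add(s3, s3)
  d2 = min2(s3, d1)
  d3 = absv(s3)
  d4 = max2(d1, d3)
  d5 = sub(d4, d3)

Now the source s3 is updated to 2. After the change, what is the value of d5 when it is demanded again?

d5 now evaluates to 2.

Initial pass — values computed on the first demand:
  d1 = add(-2, -2) = -4
  d3 = absv(-2) = 2
  d4 = max2(-4, 2) = 2
  d5 = sub(2, 2) = 0

Second demand — change propagation:
  d1: re-runs because s3 -2->2; s3 -2->2; new result 4.
  d3: re-runs because s3 -2->2; new result 2 (unchanged).
  d4: re-runs because d1 -4->4; new result 4.
  d5: re-runs because d4 2->4; new result 2.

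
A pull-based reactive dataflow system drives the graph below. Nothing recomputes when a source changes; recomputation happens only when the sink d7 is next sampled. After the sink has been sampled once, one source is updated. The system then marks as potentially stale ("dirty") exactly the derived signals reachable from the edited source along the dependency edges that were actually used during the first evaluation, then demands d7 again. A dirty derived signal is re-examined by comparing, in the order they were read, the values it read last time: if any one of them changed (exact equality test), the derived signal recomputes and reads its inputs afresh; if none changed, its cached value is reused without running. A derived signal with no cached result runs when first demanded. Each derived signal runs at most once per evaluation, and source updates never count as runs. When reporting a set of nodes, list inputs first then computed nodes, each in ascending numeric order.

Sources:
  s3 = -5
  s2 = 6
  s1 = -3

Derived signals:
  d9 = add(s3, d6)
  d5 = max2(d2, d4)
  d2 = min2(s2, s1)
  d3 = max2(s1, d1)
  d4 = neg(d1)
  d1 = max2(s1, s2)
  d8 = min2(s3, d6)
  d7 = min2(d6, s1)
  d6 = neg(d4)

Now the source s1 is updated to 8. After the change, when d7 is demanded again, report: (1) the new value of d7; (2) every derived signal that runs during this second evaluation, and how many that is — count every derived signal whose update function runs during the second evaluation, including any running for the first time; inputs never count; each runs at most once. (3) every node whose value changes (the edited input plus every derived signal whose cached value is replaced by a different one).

New value of d7: 8.
Derived signals that run: d1, d4, d6, d7 — 4 in total.
Values that change: s1, d1, d4, d6, d7.

First evaluation (everything demanded from the output):
  d1 = max2(-3, 6) = 6
  d4 = neg(6) = -6
  d6 = neg(-6) = 6
  d7 = min2(6, -3) = -3

Propagation after the edit:
  d1: runs — s1 -3->8; result 8.
  d4: runs — d1 6->8; result -8.
  d6: runs — d4 -6->-8; result 8.
  d7: runs — d6 6->8; s1 -3->8; result 8.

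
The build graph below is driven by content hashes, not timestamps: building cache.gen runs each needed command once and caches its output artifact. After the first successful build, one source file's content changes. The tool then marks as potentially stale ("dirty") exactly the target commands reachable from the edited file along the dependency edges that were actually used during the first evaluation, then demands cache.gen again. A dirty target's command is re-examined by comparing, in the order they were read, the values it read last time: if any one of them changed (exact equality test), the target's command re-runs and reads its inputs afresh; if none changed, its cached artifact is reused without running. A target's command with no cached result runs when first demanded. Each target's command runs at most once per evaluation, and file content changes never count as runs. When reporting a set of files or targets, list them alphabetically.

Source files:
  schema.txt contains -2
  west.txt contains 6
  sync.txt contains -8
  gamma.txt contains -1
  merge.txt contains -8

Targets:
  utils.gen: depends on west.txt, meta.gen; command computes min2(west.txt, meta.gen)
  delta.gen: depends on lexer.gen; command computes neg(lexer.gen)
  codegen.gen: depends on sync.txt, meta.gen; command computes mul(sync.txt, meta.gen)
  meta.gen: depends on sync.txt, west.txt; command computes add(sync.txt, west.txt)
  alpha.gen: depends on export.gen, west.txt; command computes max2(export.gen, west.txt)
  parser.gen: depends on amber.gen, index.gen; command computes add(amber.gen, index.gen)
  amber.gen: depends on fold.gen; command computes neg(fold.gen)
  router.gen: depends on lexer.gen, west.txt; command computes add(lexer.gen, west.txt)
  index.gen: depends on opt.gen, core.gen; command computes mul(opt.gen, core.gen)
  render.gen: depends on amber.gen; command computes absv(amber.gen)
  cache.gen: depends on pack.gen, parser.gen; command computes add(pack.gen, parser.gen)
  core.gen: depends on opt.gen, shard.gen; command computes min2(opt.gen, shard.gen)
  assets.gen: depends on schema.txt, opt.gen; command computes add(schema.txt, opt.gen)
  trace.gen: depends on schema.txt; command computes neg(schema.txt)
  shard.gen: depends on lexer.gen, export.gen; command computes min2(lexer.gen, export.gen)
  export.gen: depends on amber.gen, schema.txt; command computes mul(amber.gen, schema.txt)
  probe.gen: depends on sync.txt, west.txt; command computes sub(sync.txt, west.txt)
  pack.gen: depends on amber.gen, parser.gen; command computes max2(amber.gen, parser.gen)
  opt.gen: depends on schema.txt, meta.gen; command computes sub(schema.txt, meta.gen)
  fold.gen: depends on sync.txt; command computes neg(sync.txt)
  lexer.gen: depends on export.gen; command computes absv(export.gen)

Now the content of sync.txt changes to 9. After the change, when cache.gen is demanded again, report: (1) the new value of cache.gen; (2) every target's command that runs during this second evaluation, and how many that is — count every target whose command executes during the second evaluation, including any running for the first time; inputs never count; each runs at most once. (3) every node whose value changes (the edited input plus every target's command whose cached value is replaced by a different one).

Initial pass — values computed on the first demand:
  fold.gen = neg(-8) = 8
  amber.gen = neg(8) = -8
  export.gen = mul(-8, -2) = 16
  lexer.gen = absv(16) = 16
  meta.gen = add(-8, 6) = -2
  opt.gen = sub(-2, -2) = 0
  shard.gen = min2(16, 16) = 16
  core.gen = min2(0, 16) = 0
  index.gen = mul(0, 0) = 0
  parser.gen = add(-8, 0) = -8
  pack.gen = max2(-8, -8) = -8
  cache.gen = add(-8, -8) = -16

Second demand — change propagation:
  fold.gen: re-runs because sync.txt -8->9; new result -9.
  amber.gen: re-runs because fold.gen 8->-9; new result 9.
  export.gen: re-runs because amber.gen -8->9; new result -18.
  lexer.gen: re-runs because export.gen 16->-18; new result 18.
  meta.gen: re-runs because sync.txt -8->9; new result 15.
  opt.gen: re-runs because meta.gen -2->15; new result -17.
  shard.gen: re-runs because lexer.gen 16->18; export.gen 16->-18; new result -18.
  core.gen: re-runs because opt.gen 0->-17; shard.gen 16->-18; new result -18.
  index.gen: re-runs because opt.gen 0->-17; core.gen 0->-18; new result 306.
  parser.gen: re-runs because amber.gen -8->9; index.gen 0->306; new result 315.
  pack.gen: re-runs because amber.gen -8->9; parser.gen -8->315; new result 315.
  cache.gen: re-runs because pack.gen -8->315; parser.gen -8->315; new result 630.

cache.gen now evaluates to 630.
Run set: amber.gen, cache.gen, core.gen, export.gen, fold.gen, index.gen, lexer.gen, meta.gen, opt.gen, pack.gen, parser.gen, shard.gen (12 run).
Changed values: amber.gen, cache.gen, core.gen, export.gen, fold.gen, index.gen, lexer.gen, meta.gen, opt.gen, pack.gen, parser.gen, shard.gen, sync.txt.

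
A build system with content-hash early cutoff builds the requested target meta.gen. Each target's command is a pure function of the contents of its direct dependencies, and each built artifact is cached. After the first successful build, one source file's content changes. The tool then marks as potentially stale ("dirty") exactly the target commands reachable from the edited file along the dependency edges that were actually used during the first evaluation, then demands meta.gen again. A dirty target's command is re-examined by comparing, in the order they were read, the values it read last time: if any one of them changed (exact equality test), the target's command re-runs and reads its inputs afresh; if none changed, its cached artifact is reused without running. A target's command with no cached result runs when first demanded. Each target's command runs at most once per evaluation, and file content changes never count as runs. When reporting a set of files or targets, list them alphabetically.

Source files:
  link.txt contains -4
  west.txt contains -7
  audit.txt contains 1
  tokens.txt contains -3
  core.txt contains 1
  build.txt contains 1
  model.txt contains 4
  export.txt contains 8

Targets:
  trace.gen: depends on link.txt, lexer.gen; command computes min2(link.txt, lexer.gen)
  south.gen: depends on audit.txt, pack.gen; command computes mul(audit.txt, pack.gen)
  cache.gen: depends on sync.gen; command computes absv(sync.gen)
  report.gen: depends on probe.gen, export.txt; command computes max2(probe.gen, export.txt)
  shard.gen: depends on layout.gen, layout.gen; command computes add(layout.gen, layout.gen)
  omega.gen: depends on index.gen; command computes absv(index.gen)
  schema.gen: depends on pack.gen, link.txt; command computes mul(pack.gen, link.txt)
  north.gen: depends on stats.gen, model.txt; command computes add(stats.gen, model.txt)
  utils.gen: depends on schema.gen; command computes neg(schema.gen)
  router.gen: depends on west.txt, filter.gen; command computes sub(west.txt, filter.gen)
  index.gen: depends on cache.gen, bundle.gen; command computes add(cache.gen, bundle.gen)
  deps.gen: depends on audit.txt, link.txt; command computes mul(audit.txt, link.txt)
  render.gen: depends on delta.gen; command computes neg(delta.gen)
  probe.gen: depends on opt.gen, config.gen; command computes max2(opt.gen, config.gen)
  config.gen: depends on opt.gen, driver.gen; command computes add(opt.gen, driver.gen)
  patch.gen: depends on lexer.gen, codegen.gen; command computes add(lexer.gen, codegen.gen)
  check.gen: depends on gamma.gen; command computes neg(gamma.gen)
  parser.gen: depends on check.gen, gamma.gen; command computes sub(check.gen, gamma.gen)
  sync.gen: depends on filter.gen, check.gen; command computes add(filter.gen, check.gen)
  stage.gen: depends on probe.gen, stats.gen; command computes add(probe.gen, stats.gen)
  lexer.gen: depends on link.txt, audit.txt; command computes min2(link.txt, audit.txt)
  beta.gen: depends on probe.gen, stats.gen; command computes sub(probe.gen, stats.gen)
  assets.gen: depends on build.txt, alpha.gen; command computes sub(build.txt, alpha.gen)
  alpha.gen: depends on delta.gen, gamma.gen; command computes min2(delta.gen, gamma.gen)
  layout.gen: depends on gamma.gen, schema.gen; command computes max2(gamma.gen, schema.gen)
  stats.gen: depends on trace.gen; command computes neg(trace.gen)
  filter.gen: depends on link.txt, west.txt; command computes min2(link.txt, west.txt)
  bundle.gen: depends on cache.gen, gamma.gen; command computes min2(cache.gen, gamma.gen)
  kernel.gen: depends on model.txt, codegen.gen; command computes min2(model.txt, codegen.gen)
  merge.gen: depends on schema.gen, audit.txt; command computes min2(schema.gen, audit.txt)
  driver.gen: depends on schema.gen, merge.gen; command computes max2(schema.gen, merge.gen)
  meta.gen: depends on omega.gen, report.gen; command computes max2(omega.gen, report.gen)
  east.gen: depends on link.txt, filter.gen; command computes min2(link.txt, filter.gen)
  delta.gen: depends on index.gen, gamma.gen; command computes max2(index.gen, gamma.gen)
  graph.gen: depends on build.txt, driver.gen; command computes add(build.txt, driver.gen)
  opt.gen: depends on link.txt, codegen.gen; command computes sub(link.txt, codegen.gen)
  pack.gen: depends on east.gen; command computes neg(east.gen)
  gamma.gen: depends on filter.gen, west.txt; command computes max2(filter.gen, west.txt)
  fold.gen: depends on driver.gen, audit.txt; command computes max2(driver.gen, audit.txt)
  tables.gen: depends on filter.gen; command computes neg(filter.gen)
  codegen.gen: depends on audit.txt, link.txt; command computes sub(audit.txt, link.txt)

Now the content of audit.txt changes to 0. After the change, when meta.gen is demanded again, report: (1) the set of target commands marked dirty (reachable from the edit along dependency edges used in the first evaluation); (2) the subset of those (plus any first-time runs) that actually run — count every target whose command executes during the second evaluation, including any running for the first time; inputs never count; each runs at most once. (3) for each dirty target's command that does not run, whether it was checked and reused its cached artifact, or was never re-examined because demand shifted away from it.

First evaluation (everything demanded from the output):
  codegen.gen = sub(1, -4) = 5
  filter.gen = min2(-4, -7) = -7
  east.gen = min2(-4, -7) = -7
  gamma.gen = max2(-7, -7) = -7
  check.gen = neg(-7) = 7
  opt.gen = sub(-4, 5) = -9
  pack.gen = neg(-7) = 7
  schema.gen = mul(7, -4) = -28
  merge.gen = min2(-28, 1) = -28
  driver.gen = max2(-28, -28) = -28
  config.gen = add(-9, -28) = -37
  probe.gen = max2(-9, -37) = -9
  report.gen = max2(-9, 8) = 8
  sync.gen = add(-7, 7) = 0
  cache.gen = absv(0) = 0
  bundle.gen = min2(0, -7) = -7
  index.gen = add(0, -7) = -7
  omega.gen = absv(-7) = 7
  meta.gen = max2(7, 8) = 8

Propagation after the edit:
  codegen.gen: runs — audit.txt 1->0; result 4.
  merge.gen: runs — audit.txt 1->0; result -28 (same value as before).
  driver.gen: checked — values it read are unchanged (schema.gen unchanged, merge.gen unchanged); reused cached -28 without running.
  opt.gen: runs — codegen.gen 5->4; result -8.
  config.gen: runs — opt.gen -9->-8; result -36.
  probe.gen: runs — opt.gen -9->-8; config.gen -37->-36; result -8.
  report.gen: runs — probe.gen -9->-8; result 8 (same value as before).
  meta.gen: checked — values it read are unchanged (omega.gen unchanged, report.gen unchanged); reused cached 8 without running.

Key observation: the cutoff stops propagation at driver.gen — its inputs' values are unchanged, so it reuses its cache.

Marked dirty: codegen.gen, config.gen, driver.gen, merge.gen, meta.gen, opt.gen, probe.gen, report.gen.
Target commands that run: codegen.gen, config.gen, merge.gen, opt.gen, probe.gen, report.gen — 6 in total.
Checked but reused from cache: driver.gen, meta.gen.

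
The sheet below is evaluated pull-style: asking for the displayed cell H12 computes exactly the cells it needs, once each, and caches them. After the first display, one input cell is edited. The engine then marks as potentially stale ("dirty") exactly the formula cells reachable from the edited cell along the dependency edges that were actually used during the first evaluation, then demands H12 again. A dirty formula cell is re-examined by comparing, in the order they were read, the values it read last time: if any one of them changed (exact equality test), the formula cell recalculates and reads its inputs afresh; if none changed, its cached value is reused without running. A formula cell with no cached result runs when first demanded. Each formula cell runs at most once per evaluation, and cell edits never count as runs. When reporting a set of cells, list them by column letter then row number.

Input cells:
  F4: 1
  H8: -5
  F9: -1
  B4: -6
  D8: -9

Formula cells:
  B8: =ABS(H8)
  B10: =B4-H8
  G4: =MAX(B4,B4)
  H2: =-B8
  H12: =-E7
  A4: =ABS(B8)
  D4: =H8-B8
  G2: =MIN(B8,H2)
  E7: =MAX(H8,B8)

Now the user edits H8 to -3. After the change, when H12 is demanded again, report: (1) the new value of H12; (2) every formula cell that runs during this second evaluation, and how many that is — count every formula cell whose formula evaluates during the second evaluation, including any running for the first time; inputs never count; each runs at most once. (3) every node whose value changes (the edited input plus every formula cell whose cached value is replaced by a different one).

Demanding H12 again yields -3.
3 formula cells run: B8, E7, H12.
The nodes whose values change: B8, E7, H8, H12.

First demand of the output computes:
  B8 = ABS(-5) = 5
  E7 = MAX(-5, 5) = 5
  H12 = -(5) = -5

After the edit, cleaning proceeds:
  B8: a read changed (H8 -5->-3) — executes, giving 3.
  E7: a read changed (H8 -5->-3; B8 5->3) — executes, giving 3.
  H12: a read changed (E7 5->3) — executes, giving -3.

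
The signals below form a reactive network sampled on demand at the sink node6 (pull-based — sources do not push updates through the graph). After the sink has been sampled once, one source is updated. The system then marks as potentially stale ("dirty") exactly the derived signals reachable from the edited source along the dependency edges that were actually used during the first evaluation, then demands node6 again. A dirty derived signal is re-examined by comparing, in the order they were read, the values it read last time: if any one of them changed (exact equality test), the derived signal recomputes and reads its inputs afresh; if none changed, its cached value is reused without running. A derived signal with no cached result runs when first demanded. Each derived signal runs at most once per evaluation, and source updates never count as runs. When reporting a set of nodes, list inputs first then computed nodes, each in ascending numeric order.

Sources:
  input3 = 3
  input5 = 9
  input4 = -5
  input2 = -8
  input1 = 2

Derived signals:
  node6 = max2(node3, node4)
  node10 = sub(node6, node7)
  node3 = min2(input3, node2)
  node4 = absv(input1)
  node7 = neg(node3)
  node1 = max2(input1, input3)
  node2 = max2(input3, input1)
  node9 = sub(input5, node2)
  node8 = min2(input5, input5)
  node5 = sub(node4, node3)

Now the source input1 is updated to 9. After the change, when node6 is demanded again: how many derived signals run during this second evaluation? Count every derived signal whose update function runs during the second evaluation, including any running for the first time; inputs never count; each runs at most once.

Run set: node2, node3, node4, node6 (4 run).

Initial pass — values computed on the first demand:
  node2 = max2(3, 2) = 3
  node3 = min2(3, 3) = 3
  node4 = absv(2) = 2
  node6 = max2(3, 2) = 3

Second demand — change propagation:
  node2: re-runs because input1 2->9; new result 9.
  node3: re-runs because node2 3->9; new result 3 (unchanged).
  node4: re-runs because input1 2->9; new result 9.
  node6: re-runs because node4 2->9; new result 9.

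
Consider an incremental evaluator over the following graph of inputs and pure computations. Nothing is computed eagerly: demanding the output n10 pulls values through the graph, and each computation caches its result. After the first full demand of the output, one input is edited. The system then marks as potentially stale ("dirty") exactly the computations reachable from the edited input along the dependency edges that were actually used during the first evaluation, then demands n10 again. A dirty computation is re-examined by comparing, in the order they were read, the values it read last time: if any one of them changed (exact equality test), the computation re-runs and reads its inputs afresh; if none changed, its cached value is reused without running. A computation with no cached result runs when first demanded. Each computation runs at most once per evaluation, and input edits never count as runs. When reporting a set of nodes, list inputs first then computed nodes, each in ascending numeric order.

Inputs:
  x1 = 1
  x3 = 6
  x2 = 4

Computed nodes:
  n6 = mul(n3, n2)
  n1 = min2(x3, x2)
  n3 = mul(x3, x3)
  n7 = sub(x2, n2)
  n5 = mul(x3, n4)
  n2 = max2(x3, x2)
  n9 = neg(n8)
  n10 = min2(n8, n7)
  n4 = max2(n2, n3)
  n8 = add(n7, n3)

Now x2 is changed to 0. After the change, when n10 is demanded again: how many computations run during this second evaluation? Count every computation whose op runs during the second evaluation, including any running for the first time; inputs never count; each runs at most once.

Run set: n2, n7, n8, n10 (4 run).

Initial pass — values computed on the first demand:
  n2 = max2(6, 4) = 6
  n3 = mul(6, 6) = 36
  n7 = sub(4, 6) = -2
  n8 = add(-2, 36) = 34
  n10 = min2(34, -2) = -2

Second demand — change propagation:
  n2: re-runs because x2 4->0; new result 6 (unchanged).
  n7: re-runs because x2 4->0; new result -6.
  n8: re-runs because n7 -2->-6; new result 30.
  n10: re-runs because n8 34->30; n7 -2->-6; new result -6.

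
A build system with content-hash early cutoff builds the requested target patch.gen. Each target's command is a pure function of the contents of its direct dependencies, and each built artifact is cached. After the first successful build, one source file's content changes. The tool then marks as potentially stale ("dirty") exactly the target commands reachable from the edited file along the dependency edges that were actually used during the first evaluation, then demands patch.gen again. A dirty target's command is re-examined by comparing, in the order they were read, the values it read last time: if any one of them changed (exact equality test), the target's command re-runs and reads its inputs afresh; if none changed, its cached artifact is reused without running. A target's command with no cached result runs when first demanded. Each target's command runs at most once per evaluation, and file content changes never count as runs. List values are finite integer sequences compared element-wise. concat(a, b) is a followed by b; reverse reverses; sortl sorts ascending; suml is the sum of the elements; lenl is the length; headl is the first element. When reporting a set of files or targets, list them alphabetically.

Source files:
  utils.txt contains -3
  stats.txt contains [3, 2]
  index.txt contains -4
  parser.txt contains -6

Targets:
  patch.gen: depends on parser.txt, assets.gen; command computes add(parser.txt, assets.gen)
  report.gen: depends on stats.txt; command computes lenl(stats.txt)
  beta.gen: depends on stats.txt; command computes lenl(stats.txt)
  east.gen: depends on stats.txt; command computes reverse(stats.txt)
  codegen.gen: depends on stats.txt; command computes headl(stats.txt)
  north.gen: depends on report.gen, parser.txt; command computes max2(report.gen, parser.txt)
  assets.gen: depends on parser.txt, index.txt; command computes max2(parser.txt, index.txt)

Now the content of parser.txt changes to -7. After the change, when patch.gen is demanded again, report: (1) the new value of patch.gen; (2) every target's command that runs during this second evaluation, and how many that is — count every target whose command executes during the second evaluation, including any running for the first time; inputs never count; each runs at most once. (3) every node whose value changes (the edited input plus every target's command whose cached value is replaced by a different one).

First evaluation (everything demanded from the output):
  assets.gen = max2(-6, -4) = -4
  patch.gen = add(-6, -4) = -10

Propagation after the edit:
  assets.gen: runs — parser.txt -6->-7; result -4 (same value as before).
  patch.gen: runs — parser.txt -6->-7; result -11.

New value of patch.gen: -11.
Target commands that run: assets.gen, patch.gen — 2 in total.
Values that change: parser.txt, patch.gen.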